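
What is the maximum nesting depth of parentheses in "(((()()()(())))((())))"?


Input: "(((()()()(())))((())))"
Tracking depth:
  Position 0 '(': depth becomes 1
  Position 1 '(': depth becomes 2
  Position 2 '(': depth becomes 3
  Position 3 '(': depth becomes 4
  Position 4 ')': depth becomes 3
  Position 5 '(': depth becomes 4
  Position 6 ')': depth becomes 3
  Position 7 '(': depth becomes 4
  Position 8 ')': depth becomes 3
  Position 9 '(': depth becomes 4
  Position 10 '(': depth becomes 5
  Position 11 ')': depth becomes 4
  Position 12 ')': depth becomes 3
  Position 13 ')': depth becomes 2
  Position 14 ')': depth becomes 1
  Position 15 '(': depth becomes 2
  Position 16 '(': depth becomes 3
  Position 17 '(': depth becomes 4
  Position 18 ')': depth becomes 3
  Position 19 ')': depth becomes 2
  Position 20 ')': depth becomes 1
  Position 21 ')': depth becomes 0
Maximum depth reached: 5

5


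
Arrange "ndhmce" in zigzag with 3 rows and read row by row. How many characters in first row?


Zigzag "ndhmce" into 3 rows:
Placing characters:
  'n' => row 0
  'd' => row 1
  'h' => row 2
  'm' => row 1
  'c' => row 0
  'e' => row 1
Rows:
  Row 0: "nc"
  Row 1: "dme"
  Row 2: "h"
First row length: 2

2


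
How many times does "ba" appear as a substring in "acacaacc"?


Searching for "ba" in "acacaacc"
Scanning each position:
  Position 0: "ac" => no
  Position 1: "ca" => no
  Position 2: "ac" => no
  Position 3: "ca" => no
  Position 4: "aa" => no
  Position 5: "ac" => no
  Position 6: "cc" => no
Total occurrences: 0

0


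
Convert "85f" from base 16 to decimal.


Input: "85f" in base 16
Positional expansion:
  Digit '8' (value 8) x 16^2 = 2048
  Digit '5' (value 5) x 16^1 = 80
  Digit 'f' (value 15) x 16^0 = 15
Sum = 2143

2143


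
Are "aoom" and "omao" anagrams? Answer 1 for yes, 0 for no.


Strings: "aoom", "omao"
Sorted first:  amoo
Sorted second: amoo
Sorted forms match => anagrams

1


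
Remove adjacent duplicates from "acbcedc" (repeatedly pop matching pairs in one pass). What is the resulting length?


Input: acbcedc
Stack-based adjacent duplicate removal:
  Read 'a': push. Stack: a
  Read 'c': push. Stack: ac
  Read 'b': push. Stack: acb
  Read 'c': push. Stack: acbc
  Read 'e': push. Stack: acbce
  Read 'd': push. Stack: acbced
  Read 'c': push. Stack: acbcedc
Final stack: "acbcedc" (length 7)

7


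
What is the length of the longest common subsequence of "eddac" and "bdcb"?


LCS of "eddac" and "bdcb"
DP table:
           b    d    c    b
      0    0    0    0    0
  e   0    0    0    0    0
  d   0    0    1    1    1
  d   0    0    1    1    1
  a   0    0    1    1    1
  c   0    0    1    2    2
LCS length = dp[5][4] = 2

2


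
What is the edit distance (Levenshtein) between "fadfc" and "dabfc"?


Computing edit distance: "fadfc" -> "dabfc"
DP table:
           d    a    b    f    c
      0    1    2    3    4    5
  f   1    1    2    3    3    4
  a   2    2    1    2    3    4
  d   3    2    2    2    3    4
  f   4    3    3    3    2    3
  c   5    4    4    4    3    2
Edit distance = dp[5][5] = 2

2


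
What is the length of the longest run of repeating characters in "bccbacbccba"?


Input: "bccbacbccba"
Scanning for longest run:
  Position 1 ('c'): new char, reset run to 1
  Position 2 ('c'): continues run of 'c', length=2
  Position 3 ('b'): new char, reset run to 1
  Position 4 ('a'): new char, reset run to 1
  Position 5 ('c'): new char, reset run to 1
  Position 6 ('b'): new char, reset run to 1
  Position 7 ('c'): new char, reset run to 1
  Position 8 ('c'): continues run of 'c', length=2
  Position 9 ('b'): new char, reset run to 1
  Position 10 ('a'): new char, reset run to 1
Longest run: 'c' with length 2

2


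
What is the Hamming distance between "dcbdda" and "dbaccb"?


Comparing "dcbdda" and "dbaccb" position by position:
  Position 0: 'd' vs 'd' => same
  Position 1: 'c' vs 'b' => differ
  Position 2: 'b' vs 'a' => differ
  Position 3: 'd' vs 'c' => differ
  Position 4: 'd' vs 'c' => differ
  Position 5: 'a' vs 'b' => differ
Total differences (Hamming distance): 5

5


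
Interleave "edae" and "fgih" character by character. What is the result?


Interleaving "edae" and "fgih":
  Position 0: 'e' from first, 'f' from second => "ef"
  Position 1: 'd' from first, 'g' from second => "dg"
  Position 2: 'a' from first, 'i' from second => "ai"
  Position 3: 'e' from first, 'h' from second => "eh"
Result: efdgaieh

efdgaieh


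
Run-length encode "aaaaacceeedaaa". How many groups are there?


Input: aaaaacceeedaaa
Scanning for consecutive runs:
  Group 1: 'a' x 5 (positions 0-4)
  Group 2: 'c' x 2 (positions 5-6)
  Group 3: 'e' x 3 (positions 7-9)
  Group 4: 'd' x 1 (positions 10-10)
  Group 5: 'a' x 3 (positions 11-13)
Total groups: 5

5


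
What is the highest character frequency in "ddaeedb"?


Input: ddaeedb
Character counts:
  'a': 1
  'b': 1
  'd': 3
  'e': 2
Maximum frequency: 3

3


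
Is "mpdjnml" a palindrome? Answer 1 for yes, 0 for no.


Input: mpdjnml
Reversed: lmnjdpm
  Compare pos 0 ('m') with pos 6 ('l'): MISMATCH
  Compare pos 1 ('p') with pos 5 ('m'): MISMATCH
  Compare pos 2 ('d') with pos 4 ('n'): MISMATCH
Result: not a palindrome

0


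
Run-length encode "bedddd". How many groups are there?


Input: bedddd
Scanning for consecutive runs:
  Group 1: 'b' x 1 (positions 0-0)
  Group 2: 'e' x 1 (positions 1-1)
  Group 3: 'd' x 4 (positions 2-5)
Total groups: 3

3


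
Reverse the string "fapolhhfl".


Input: fapolhhfl
Reading characters right to left:
  Position 8: 'l'
  Position 7: 'f'
  Position 6: 'h'
  Position 5: 'h'
  Position 4: 'l'
  Position 3: 'o'
  Position 2: 'p'
  Position 1: 'a'
  Position 0: 'f'
Reversed: lfhhlopaf

lfhhlopaf


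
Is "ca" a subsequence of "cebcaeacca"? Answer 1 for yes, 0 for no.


Check if "ca" is a subsequence of "cebcaeacca"
Greedy scan:
  Position 0 ('c'): matches sub[0] = 'c'
  Position 1 ('e'): no match needed
  Position 2 ('b'): no match needed
  Position 3 ('c'): no match needed
  Position 4 ('a'): matches sub[1] = 'a'
  Position 5 ('e'): no match needed
  Position 6 ('a'): no match needed
  Position 7 ('c'): no match needed
  Position 8 ('c'): no match needed
  Position 9 ('a'): no match needed
All 2 characters matched => is a subsequence

1


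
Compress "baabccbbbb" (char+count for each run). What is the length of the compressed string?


Input: baabccbbbb
Runs:
  'b' x 1 => "b1"
  'a' x 2 => "a2"
  'b' x 1 => "b1"
  'c' x 2 => "c2"
  'b' x 4 => "b4"
Compressed: "b1a2b1c2b4"
Compressed length: 10

10


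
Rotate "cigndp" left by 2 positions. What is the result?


Input: "cigndp", rotate left by 2
First 2 characters: "ci"
Remaining characters: "gndp"
Concatenate remaining + first: "gndp" + "ci" = "gndpci"

gndpci


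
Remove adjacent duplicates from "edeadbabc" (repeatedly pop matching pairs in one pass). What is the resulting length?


Input: edeadbabc
Stack-based adjacent duplicate removal:
  Read 'e': push. Stack: e
  Read 'd': push. Stack: ed
  Read 'e': push. Stack: ede
  Read 'a': push. Stack: edea
  Read 'd': push. Stack: edead
  Read 'b': push. Stack: edeadb
  Read 'a': push. Stack: edeadba
  Read 'b': push. Stack: edeadbab
  Read 'c': push. Stack: edeadbabc
Final stack: "edeadbabc" (length 9)

9


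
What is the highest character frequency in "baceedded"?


Input: baceedded
Character counts:
  'a': 1
  'b': 1
  'c': 1
  'd': 3
  'e': 3
Maximum frequency: 3

3


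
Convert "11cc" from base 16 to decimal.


Input: "11cc" in base 16
Positional expansion:
  Digit '1' (value 1) x 16^3 = 4096
  Digit '1' (value 1) x 16^2 = 256
  Digit 'c' (value 12) x 16^1 = 192
  Digit 'c' (value 12) x 16^0 = 12
Sum = 4556

4556


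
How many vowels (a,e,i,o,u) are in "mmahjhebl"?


Input: mmahjhebl
Checking each character:
  'm' at position 0: consonant
  'm' at position 1: consonant
  'a' at position 2: vowel (running total: 1)
  'h' at position 3: consonant
  'j' at position 4: consonant
  'h' at position 5: consonant
  'e' at position 6: vowel (running total: 2)
  'b' at position 7: consonant
  'l' at position 8: consonant
Total vowels: 2

2


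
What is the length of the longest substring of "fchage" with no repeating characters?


Input: "fchage"
Sliding window (track last position of each char):
  Position 0 ('f'): window [0,0] length 1 -- new best
  Position 1 ('c'): window [0,1] length 2 -- new best
  Position 2 ('h'): window [0,2] length 3 -- new best
  Position 3 ('a'): window [0,3] length 4 -- new best
  Position 4 ('g'): window [0,4] length 5 -- new best
  Position 5 ('e'): window [0,5] length 6 -- new best
Longest substring with no repeats: "fchage" with length 6

6


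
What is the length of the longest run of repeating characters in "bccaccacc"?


Input: "bccaccacc"
Scanning for longest run:
  Position 1 ('c'): new char, reset run to 1
  Position 2 ('c'): continues run of 'c', length=2
  Position 3 ('a'): new char, reset run to 1
  Position 4 ('c'): new char, reset run to 1
  Position 5 ('c'): continues run of 'c', length=2
  Position 6 ('a'): new char, reset run to 1
  Position 7 ('c'): new char, reset run to 1
  Position 8 ('c'): continues run of 'c', length=2
Longest run: 'c' with length 2

2


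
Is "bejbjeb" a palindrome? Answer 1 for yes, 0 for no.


Input: bejbjeb
Reversed: bejbjeb
  Compare pos 0 ('b') with pos 6 ('b'): match
  Compare pos 1 ('e') with pos 5 ('e'): match
  Compare pos 2 ('j') with pos 4 ('j'): match
Result: palindrome

1


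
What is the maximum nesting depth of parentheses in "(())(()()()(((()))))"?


Input: "(())(()()()(((()))))"
Tracking depth:
  Position 0 '(': depth becomes 1
  Position 1 '(': depth becomes 2
  Position 2 ')': depth becomes 1
  Position 3 ')': depth becomes 0
  Position 4 '(': depth becomes 1
  Position 5 '(': depth becomes 2
  Position 6 ')': depth becomes 1
  Position 7 '(': depth becomes 2
  Position 8 ')': depth becomes 1
  Position 9 '(': depth becomes 2
  Position 10 ')': depth becomes 1
  Position 11 '(': depth becomes 2
  Position 12 '(': depth becomes 3
  Position 13 '(': depth becomes 4
  Position 14 '(': depth becomes 5
  Position 15 ')': depth becomes 4
  Position 16 ')': depth becomes 3
  Position 17 ')': depth becomes 2
  Position 18 ')': depth becomes 1
  Position 19 ')': depth becomes 0
Maximum depth reached: 5

5


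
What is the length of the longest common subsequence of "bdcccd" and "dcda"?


LCS of "bdcccd" and "dcda"
DP table:
           d    c    d    a
      0    0    0    0    0
  b   0    0    0    0    0
  d   0    1    1    1    1
  c   0    1    2    2    2
  c   0    1    2    2    2
  c   0    1    2    2    2
  d   0    1    2    3    3
LCS length = dp[6][4] = 3

3


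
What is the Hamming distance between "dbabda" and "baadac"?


Comparing "dbabda" and "baadac" position by position:
  Position 0: 'd' vs 'b' => differ
  Position 1: 'b' vs 'a' => differ
  Position 2: 'a' vs 'a' => same
  Position 3: 'b' vs 'd' => differ
  Position 4: 'd' vs 'a' => differ
  Position 5: 'a' vs 'c' => differ
Total differences (Hamming distance): 5

5


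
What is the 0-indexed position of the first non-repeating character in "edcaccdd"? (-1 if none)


Input: edcaccdd
Character frequencies:
  'a': 1
  'c': 3
  'd': 3
  'e': 1
Scanning left to right for freq == 1:
  Position 0 ('e'): unique! => answer = 0

0


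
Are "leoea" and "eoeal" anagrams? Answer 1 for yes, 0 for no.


Strings: "leoea", "eoeal"
Sorted first:  aeelo
Sorted second: aeelo
Sorted forms match => anagrams

1


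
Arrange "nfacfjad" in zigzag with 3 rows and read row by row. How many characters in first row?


Zigzag "nfacfjad" into 3 rows:
Placing characters:
  'n' => row 0
  'f' => row 1
  'a' => row 2
  'c' => row 1
  'f' => row 0
  'j' => row 1
  'a' => row 2
  'd' => row 1
Rows:
  Row 0: "nf"
  Row 1: "fcjd"
  Row 2: "aa"
First row length: 2

2


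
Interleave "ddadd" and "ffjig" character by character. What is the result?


Interleaving "ddadd" and "ffjig":
  Position 0: 'd' from first, 'f' from second => "df"
  Position 1: 'd' from first, 'f' from second => "df"
  Position 2: 'a' from first, 'j' from second => "aj"
  Position 3: 'd' from first, 'i' from second => "di"
  Position 4: 'd' from first, 'g' from second => "dg"
Result: dfdfajdidg

dfdfajdidg


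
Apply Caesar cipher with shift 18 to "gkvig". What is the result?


Caesar cipher: shift "gkvig" by 18
  'g' (pos 6) + 18 = pos 24 = 'y'
  'k' (pos 10) + 18 = pos 2 = 'c'
  'v' (pos 21) + 18 = pos 13 = 'n'
  'i' (pos 8) + 18 = pos 0 = 'a'
  'g' (pos 6) + 18 = pos 24 = 'y'
Result: ycnay

ycnay


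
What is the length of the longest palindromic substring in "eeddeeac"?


Input: "eeddeeac"
Checking substrings for palindromes:
  [0:6] "eeddee" (len 6) => palindrome
  [1:5] "edde" (len 4) => palindrome
  [0:2] "ee" (len 2) => palindrome
  [2:4] "dd" (len 2) => palindrome
  [4:6] "ee" (len 2) => palindrome
Longest palindromic substring: "eeddee" with length 6

6


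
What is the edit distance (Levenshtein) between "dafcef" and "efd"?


Computing edit distance: "dafcef" -> "efd"
DP table:
           e    f    d
      0    1    2    3
  d   1    1    2    2
  a   2    2    2    3
  f   3    3    2    3
  c   4    4    3    3
  e   5    4    4    4
  f   6    5    4    5
Edit distance = dp[6][3] = 5

5


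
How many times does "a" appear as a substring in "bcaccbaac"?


Searching for "a" in "bcaccbaac"
Scanning each position:
  Position 0: "b" => no
  Position 1: "c" => no
  Position 2: "a" => MATCH
  Position 3: "c" => no
  Position 4: "c" => no
  Position 5: "b" => no
  Position 6: "a" => MATCH
  Position 7: "a" => MATCH
  Position 8: "c" => no
Total occurrences: 3

3


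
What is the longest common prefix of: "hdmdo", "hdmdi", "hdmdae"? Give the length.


Words: hdmdo, hdmdi, hdmdae
  Position 0: all 'h' => match
  Position 1: all 'd' => match
  Position 2: all 'm' => match
  Position 3: all 'd' => match
  Position 4: ('o', 'i', 'a') => mismatch, stop
LCP = "hdmd" (length 4)

4


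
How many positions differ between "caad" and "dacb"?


Comparing "caad" and "dacb" position by position:
  Position 0: 'c' vs 'd' => DIFFER
  Position 1: 'a' vs 'a' => same
  Position 2: 'a' vs 'c' => DIFFER
  Position 3: 'd' vs 'b' => DIFFER
Positions that differ: 3

3


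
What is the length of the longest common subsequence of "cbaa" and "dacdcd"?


LCS of "cbaa" and "dacdcd"
DP table:
           d    a    c    d    c    d
      0    0    0    0    0    0    0
  c   0    0    0    1    1    1    1
  b   0    0    0    1    1    1    1
  a   0    0    1    1    1    1    1
  a   0    0    1    1    1    1    1
LCS length = dp[4][6] = 1

1


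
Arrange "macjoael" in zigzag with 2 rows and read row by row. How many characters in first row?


Zigzag "macjoael" into 2 rows:
Placing characters:
  'm' => row 0
  'a' => row 1
  'c' => row 0
  'j' => row 1
  'o' => row 0
  'a' => row 1
  'e' => row 0
  'l' => row 1
Rows:
  Row 0: "mcoe"
  Row 1: "ajal"
First row length: 4

4


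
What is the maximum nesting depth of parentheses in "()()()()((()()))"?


Input: "()()()()((()()))"
Tracking depth:
  Position 0 '(': depth becomes 1
  Position 1 ')': depth becomes 0
  Position 2 '(': depth becomes 1
  Position 3 ')': depth becomes 0
  Position 4 '(': depth becomes 1
  Position 5 ')': depth becomes 0
  Position 6 '(': depth becomes 1
  Position 7 ')': depth becomes 0
  Position 8 '(': depth becomes 1
  Position 9 '(': depth becomes 2
  Position 10 '(': depth becomes 3
  Position 11 ')': depth becomes 2
  Position 12 '(': depth becomes 3
  Position 13 ')': depth becomes 2
  Position 14 ')': depth becomes 1
  Position 15 ')': depth becomes 0
Maximum depth reached: 3

3


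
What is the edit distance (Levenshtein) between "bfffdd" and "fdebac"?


Computing edit distance: "bfffdd" -> "fdebac"
DP table:
           f    d    e    b    a    c
      0    1    2    3    4    5    6
  b   1    1    2    3    3    4    5
  f   2    1    2    3    4    4    5
  f   3    2    2    3    4    5    5
  f   4    3    3    3    4    5    6
  d   5    4    3    4    4    5    6
  d   6    5    4    4    5    5    6
Edit distance = dp[6][6] = 6

6


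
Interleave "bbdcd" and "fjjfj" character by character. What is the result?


Interleaving "bbdcd" and "fjjfj":
  Position 0: 'b' from first, 'f' from second => "bf"
  Position 1: 'b' from first, 'j' from second => "bj"
  Position 2: 'd' from first, 'j' from second => "dj"
  Position 3: 'c' from first, 'f' from second => "cf"
  Position 4: 'd' from first, 'j' from second => "dj"
Result: bfbjdjcfdj

bfbjdjcfdj


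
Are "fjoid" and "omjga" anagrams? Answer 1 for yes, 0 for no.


Strings: "fjoid", "omjga"
Sorted first:  dfijo
Sorted second: agjmo
Differ at position 0: 'd' vs 'a' => not anagrams

0


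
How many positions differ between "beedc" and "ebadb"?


Comparing "beedc" and "ebadb" position by position:
  Position 0: 'b' vs 'e' => DIFFER
  Position 1: 'e' vs 'b' => DIFFER
  Position 2: 'e' vs 'a' => DIFFER
  Position 3: 'd' vs 'd' => same
  Position 4: 'c' vs 'b' => DIFFER
Positions that differ: 4

4


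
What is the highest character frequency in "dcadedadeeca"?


Input: dcadedadeeca
Character counts:
  'a': 3
  'c': 2
  'd': 4
  'e': 3
Maximum frequency: 4

4


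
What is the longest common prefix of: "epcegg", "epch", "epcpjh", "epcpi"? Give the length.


Words: epcegg, epch, epcpjh, epcpi
  Position 0: all 'e' => match
  Position 1: all 'p' => match
  Position 2: all 'c' => match
  Position 3: ('e', 'h', 'p', 'p') => mismatch, stop
LCP = "epc" (length 3)

3


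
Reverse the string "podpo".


Input: podpo
Reading characters right to left:
  Position 4: 'o'
  Position 3: 'p'
  Position 2: 'd'
  Position 1: 'o'
  Position 0: 'p'
Reversed: opdop

opdop


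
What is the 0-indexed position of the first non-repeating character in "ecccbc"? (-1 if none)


Input: ecccbc
Character frequencies:
  'b': 1
  'c': 4
  'e': 1
Scanning left to right for freq == 1:
  Position 0 ('e'): unique! => answer = 0

0


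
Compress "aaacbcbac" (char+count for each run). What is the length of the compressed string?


Input: aaacbcbac
Runs:
  'a' x 3 => "a3"
  'c' x 1 => "c1"
  'b' x 1 => "b1"
  'c' x 1 => "c1"
  'b' x 1 => "b1"
  'a' x 1 => "a1"
  'c' x 1 => "c1"
Compressed: "a3c1b1c1b1a1c1"
Compressed length: 14

14


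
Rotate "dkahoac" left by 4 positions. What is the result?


Input: "dkahoac", rotate left by 4
First 4 characters: "dkah"
Remaining characters: "oac"
Concatenate remaining + first: "oac" + "dkah" = "oacdkah"

oacdkah


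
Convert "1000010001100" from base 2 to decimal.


Input: "1000010001100" in base 2
Positional expansion:
  Digit '1' (value 1) x 2^12 = 4096
  Digit '0' (value 0) x 2^11 = 0
  Digit '0' (value 0) x 2^10 = 0
  Digit '0' (value 0) x 2^9 = 0
  Digit '0' (value 0) x 2^8 = 0
  Digit '1' (value 1) x 2^7 = 128
  Digit '0' (value 0) x 2^6 = 0
  Digit '0' (value 0) x 2^5 = 0
  Digit '0' (value 0) x 2^4 = 0
  Digit '1' (value 1) x 2^3 = 8
  Digit '1' (value 1) x 2^2 = 4
  Digit '0' (value 0) x 2^1 = 0
  Digit '0' (value 0) x 2^0 = 0
Sum = 4236

4236


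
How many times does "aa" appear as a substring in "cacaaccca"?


Searching for "aa" in "cacaaccca"
Scanning each position:
  Position 0: "ca" => no
  Position 1: "ac" => no
  Position 2: "ca" => no
  Position 3: "aa" => MATCH
  Position 4: "ac" => no
  Position 5: "cc" => no
  Position 6: "cc" => no
  Position 7: "ca" => no
Total occurrences: 1

1


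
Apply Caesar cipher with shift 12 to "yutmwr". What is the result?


Caesar cipher: shift "yutmwr" by 12
  'y' (pos 24) + 12 = pos 10 = 'k'
  'u' (pos 20) + 12 = pos 6 = 'g'
  't' (pos 19) + 12 = pos 5 = 'f'
  'm' (pos 12) + 12 = pos 24 = 'y'
  'w' (pos 22) + 12 = pos 8 = 'i'
  'r' (pos 17) + 12 = pos 3 = 'd'
Result: kgfyid

kgfyid


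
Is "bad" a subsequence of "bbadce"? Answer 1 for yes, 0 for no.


Check if "bad" is a subsequence of "bbadce"
Greedy scan:
  Position 0 ('b'): matches sub[0] = 'b'
  Position 1 ('b'): no match needed
  Position 2 ('a'): matches sub[1] = 'a'
  Position 3 ('d'): matches sub[2] = 'd'
  Position 4 ('c'): no match needed
  Position 5 ('e'): no match needed
All 3 characters matched => is a subsequence

1


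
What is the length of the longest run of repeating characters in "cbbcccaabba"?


Input: "cbbcccaabba"
Scanning for longest run:
  Position 1 ('b'): new char, reset run to 1
  Position 2 ('b'): continues run of 'b', length=2
  Position 3 ('c'): new char, reset run to 1
  Position 4 ('c'): continues run of 'c', length=2
  Position 5 ('c'): continues run of 'c', length=3
  Position 6 ('a'): new char, reset run to 1
  Position 7 ('a'): continues run of 'a', length=2
  Position 8 ('b'): new char, reset run to 1
  Position 9 ('b'): continues run of 'b', length=2
  Position 10 ('a'): new char, reset run to 1
Longest run: 'c' with length 3

3


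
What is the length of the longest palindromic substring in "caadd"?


Input: "caadd"
Checking substrings for palindromes:
  [1:3] "aa" (len 2) => palindrome
  [3:5] "dd" (len 2) => palindrome
Longest palindromic substring: "aa" with length 2

2


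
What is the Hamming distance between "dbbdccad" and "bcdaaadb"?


Comparing "dbbdccad" and "bcdaaadb" position by position:
  Position 0: 'd' vs 'b' => differ
  Position 1: 'b' vs 'c' => differ
  Position 2: 'b' vs 'd' => differ
  Position 3: 'd' vs 'a' => differ
  Position 4: 'c' vs 'a' => differ
  Position 5: 'c' vs 'a' => differ
  Position 6: 'a' vs 'd' => differ
  Position 7: 'd' vs 'b' => differ
Total differences (Hamming distance): 8

8


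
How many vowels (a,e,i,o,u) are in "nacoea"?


Input: nacoea
Checking each character:
  'n' at position 0: consonant
  'a' at position 1: vowel (running total: 1)
  'c' at position 2: consonant
  'o' at position 3: vowel (running total: 2)
  'e' at position 4: vowel (running total: 3)
  'a' at position 5: vowel (running total: 4)
Total vowels: 4

4


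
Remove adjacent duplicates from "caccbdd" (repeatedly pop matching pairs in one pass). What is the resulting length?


Input: caccbdd
Stack-based adjacent duplicate removal:
  Read 'c': push. Stack: c
  Read 'a': push. Stack: ca
  Read 'c': push. Stack: cac
  Read 'c': matches stack top 'c' => pop. Stack: ca
  Read 'b': push. Stack: cab
  Read 'd': push. Stack: cabd
  Read 'd': matches stack top 'd' => pop. Stack: cab
Final stack: "cab" (length 3)

3


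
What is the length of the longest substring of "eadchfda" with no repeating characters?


Input: "eadchfda"
Sliding window (track last position of each char):
  Position 0 ('e'): window [0,0] length 1 -- new best
  Position 1 ('a'): window [0,1] length 2 -- new best
  Position 2 ('d'): window [0,2] length 3 -- new best
  Position 3 ('c'): window [0,3] length 4 -- new best
  Position 4 ('h'): window [0,4] length 5 -- new best
  Position 5 ('f'): window [0,5] length 6 -- new best
  Position 6 ('d'): repeat (last at 2), move window start to 3
  Position 6 ('d'): window [3,6] length 4
  Position 7 ('a'): window [3,7] length 5
Longest substring with no repeats: "eadchf" with length 6

6


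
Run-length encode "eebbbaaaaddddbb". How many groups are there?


Input: eebbbaaaaddddbb
Scanning for consecutive runs:
  Group 1: 'e' x 2 (positions 0-1)
  Group 2: 'b' x 3 (positions 2-4)
  Group 3: 'a' x 4 (positions 5-8)
  Group 4: 'd' x 4 (positions 9-12)
  Group 5: 'b' x 2 (positions 13-14)
Total groups: 5

5


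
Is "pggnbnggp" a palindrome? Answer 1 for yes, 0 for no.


Input: pggnbnggp
Reversed: pggnbnggp
  Compare pos 0 ('p') with pos 8 ('p'): match
  Compare pos 1 ('g') with pos 7 ('g'): match
  Compare pos 2 ('g') with pos 6 ('g'): match
  Compare pos 3 ('n') with pos 5 ('n'): match
Result: palindrome

1


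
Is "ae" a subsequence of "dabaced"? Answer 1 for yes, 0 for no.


Check if "ae" is a subsequence of "dabaced"
Greedy scan:
  Position 0 ('d'): no match needed
  Position 1 ('a'): matches sub[0] = 'a'
  Position 2 ('b'): no match needed
  Position 3 ('a'): no match needed
  Position 4 ('c'): no match needed
  Position 5 ('e'): matches sub[1] = 'e'
  Position 6 ('d'): no match needed
All 2 characters matched => is a subsequence

1


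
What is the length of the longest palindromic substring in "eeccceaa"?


Input: "eeccceaa"
Checking substrings for palindromes:
  [1:6] "eccce" (len 5) => palindrome
  [2:5] "ccc" (len 3) => palindrome
  [0:2] "ee" (len 2) => palindrome
  [2:4] "cc" (len 2) => palindrome
  [3:5] "cc" (len 2) => palindrome
  [6:8] "aa" (len 2) => palindrome
Longest palindromic substring: "eccce" with length 5

5


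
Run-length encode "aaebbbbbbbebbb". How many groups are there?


Input: aaebbbbbbbebbb
Scanning for consecutive runs:
  Group 1: 'a' x 2 (positions 0-1)
  Group 2: 'e' x 1 (positions 2-2)
  Group 3: 'b' x 7 (positions 3-9)
  Group 4: 'e' x 1 (positions 10-10)
  Group 5: 'b' x 3 (positions 11-13)
Total groups: 5

5


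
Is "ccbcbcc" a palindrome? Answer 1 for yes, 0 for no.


Input: ccbcbcc
Reversed: ccbcbcc
  Compare pos 0 ('c') with pos 6 ('c'): match
  Compare pos 1 ('c') with pos 5 ('c'): match
  Compare pos 2 ('b') with pos 4 ('b'): match
Result: palindrome

1


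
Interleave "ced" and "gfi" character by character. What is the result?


Interleaving "ced" and "gfi":
  Position 0: 'c' from first, 'g' from second => "cg"
  Position 1: 'e' from first, 'f' from second => "ef"
  Position 2: 'd' from first, 'i' from second => "di"
Result: cgefdi

cgefdi


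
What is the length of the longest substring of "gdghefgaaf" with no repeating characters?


Input: "gdghefgaaf"
Sliding window (track last position of each char):
  Position 0 ('g'): window [0,0] length 1 -- new best
  Position 1 ('d'): window [0,1] length 2 -- new best
  Position 2 ('g'): repeat (last at 0), move window start to 1
  Position 2 ('g'): window [1,2] length 2
  Position 3 ('h'): window [1,3] length 3 -- new best
  Position 4 ('e'): window [1,4] length 4 -- new best
  Position 5 ('f'): window [1,5] length 5 -- new best
  Position 6 ('g'): repeat (last at 2), move window start to 3
  Position 6 ('g'): window [3,6] length 4
  Position 7 ('a'): window [3,7] length 5
  Position 8 ('a'): repeat (last at 7), move window start to 8
  Position 8 ('a'): window [8,8] length 1
  Position 9 ('f'): window [8,9] length 2
Longest substring with no repeats: "dghef" with length 5

5


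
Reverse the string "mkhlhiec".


Input: mkhlhiec
Reading characters right to left:
  Position 7: 'c'
  Position 6: 'e'
  Position 5: 'i'
  Position 4: 'h'
  Position 3: 'l'
  Position 2: 'h'
  Position 1: 'k'
  Position 0: 'm'
Reversed: ceihlhkm

ceihlhkm


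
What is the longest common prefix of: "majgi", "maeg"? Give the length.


Words: majgi, maeg
  Position 0: all 'm' => match
  Position 1: all 'a' => match
  Position 2: ('j', 'e') => mismatch, stop
LCP = "ma" (length 2)

2


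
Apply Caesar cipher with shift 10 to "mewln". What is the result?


Caesar cipher: shift "mewln" by 10
  'm' (pos 12) + 10 = pos 22 = 'w'
  'e' (pos 4) + 10 = pos 14 = 'o'
  'w' (pos 22) + 10 = pos 6 = 'g'
  'l' (pos 11) + 10 = pos 21 = 'v'
  'n' (pos 13) + 10 = pos 23 = 'x'
Result: wogvx

wogvx


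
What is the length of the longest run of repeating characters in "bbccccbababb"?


Input: "bbccccbababb"
Scanning for longest run:
  Position 1 ('b'): continues run of 'b', length=2
  Position 2 ('c'): new char, reset run to 1
  Position 3 ('c'): continues run of 'c', length=2
  Position 4 ('c'): continues run of 'c', length=3
  Position 5 ('c'): continues run of 'c', length=4
  Position 6 ('b'): new char, reset run to 1
  Position 7 ('a'): new char, reset run to 1
  Position 8 ('b'): new char, reset run to 1
  Position 9 ('a'): new char, reset run to 1
  Position 10 ('b'): new char, reset run to 1
  Position 11 ('b'): continues run of 'b', length=2
Longest run: 'c' with length 4

4


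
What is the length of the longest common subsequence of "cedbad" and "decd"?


LCS of "cedbad" and "decd"
DP table:
           d    e    c    d
      0    0    0    0    0
  c   0    0    0    1    1
  e   0    0    1    1    1
  d   0    1    1    1    2
  b   0    1    1    1    2
  a   0    1    1    1    2
  d   0    1    1    1    2
LCS length = dp[6][4] = 2

2


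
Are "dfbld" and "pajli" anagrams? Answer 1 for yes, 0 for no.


Strings: "dfbld", "pajli"
Sorted first:  bddfl
Sorted second: aijlp
Differ at position 0: 'b' vs 'a' => not anagrams

0


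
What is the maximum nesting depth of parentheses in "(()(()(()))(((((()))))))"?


Input: "(()(()(()))(((((()))))))"
Tracking depth:
  Position 0 '(': depth becomes 1
  Position 1 '(': depth becomes 2
  Position 2 ')': depth becomes 1
  Position 3 '(': depth becomes 2
  Position 4 '(': depth becomes 3
  Position 5 ')': depth becomes 2
  Position 6 '(': depth becomes 3
  Position 7 '(': depth becomes 4
  Position 8 ')': depth becomes 3
  Position 9 ')': depth becomes 2
  Position 10 ')': depth becomes 1
  Position 11 '(': depth becomes 2
  Position 12 '(': depth becomes 3
  Position 13 '(': depth becomes 4
  Position 14 '(': depth becomes 5
  Position 15 '(': depth becomes 6
  Position 16 '(': depth becomes 7
  Position 17 ')': depth becomes 6
  Position 18 ')': depth becomes 5
  Position 19 ')': depth becomes 4
  Position 20 ')': depth becomes 3
  Position 21 ')': depth becomes 2
  Position 22 ')': depth becomes 1
  Position 23 ')': depth becomes 0
Maximum depth reached: 7

7


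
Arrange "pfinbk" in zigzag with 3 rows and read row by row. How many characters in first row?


Zigzag "pfinbk" into 3 rows:
Placing characters:
  'p' => row 0
  'f' => row 1
  'i' => row 2
  'n' => row 1
  'b' => row 0
  'k' => row 1
Rows:
  Row 0: "pb"
  Row 1: "fnk"
  Row 2: "i"
First row length: 2

2


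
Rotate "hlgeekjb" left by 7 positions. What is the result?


Input: "hlgeekjb", rotate left by 7
First 7 characters: "hlgeekj"
Remaining characters: "b"
Concatenate remaining + first: "b" + "hlgeekj" = "bhlgeekj"

bhlgeekj


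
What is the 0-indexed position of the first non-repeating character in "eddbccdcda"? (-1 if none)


Input: eddbccdcda
Character frequencies:
  'a': 1
  'b': 1
  'c': 3
  'd': 4
  'e': 1
Scanning left to right for freq == 1:
  Position 0 ('e'): unique! => answer = 0

0


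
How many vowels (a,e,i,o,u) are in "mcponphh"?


Input: mcponphh
Checking each character:
  'm' at position 0: consonant
  'c' at position 1: consonant
  'p' at position 2: consonant
  'o' at position 3: vowel (running total: 1)
  'n' at position 4: consonant
  'p' at position 5: consonant
  'h' at position 6: consonant
  'h' at position 7: consonant
Total vowels: 1

1


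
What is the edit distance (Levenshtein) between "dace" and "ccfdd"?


Computing edit distance: "dace" -> "ccfdd"
DP table:
           c    c    f    d    d
      0    1    2    3    4    5
  d   1    1    2    3    3    4
  a   2    2    2    3    4    4
  c   3    2    2    3    4    5
  e   4    3    3    3    4    5
Edit distance = dp[4][5] = 5

5


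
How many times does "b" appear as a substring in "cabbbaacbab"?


Searching for "b" in "cabbbaacbab"
Scanning each position:
  Position 0: "c" => no
  Position 1: "a" => no
  Position 2: "b" => MATCH
  Position 3: "b" => MATCH
  Position 4: "b" => MATCH
  Position 5: "a" => no
  Position 6: "a" => no
  Position 7: "c" => no
  Position 8: "b" => MATCH
  Position 9: "a" => no
  Position 10: "b" => MATCH
Total occurrences: 5

5


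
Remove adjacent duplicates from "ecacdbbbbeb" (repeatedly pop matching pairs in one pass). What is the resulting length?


Input: ecacdbbbbeb
Stack-based adjacent duplicate removal:
  Read 'e': push. Stack: e
  Read 'c': push. Stack: ec
  Read 'a': push. Stack: eca
  Read 'c': push. Stack: ecac
  Read 'd': push. Stack: ecacd
  Read 'b': push. Stack: ecacdb
  Read 'b': matches stack top 'b' => pop. Stack: ecacd
  Read 'b': push. Stack: ecacdb
  Read 'b': matches stack top 'b' => pop. Stack: ecacd
  Read 'e': push. Stack: ecacde
  Read 'b': push. Stack: ecacdeb
Final stack: "ecacdeb" (length 7)

7


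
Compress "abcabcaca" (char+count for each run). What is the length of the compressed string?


Input: abcabcaca
Runs:
  'a' x 1 => "a1"
  'b' x 1 => "b1"
  'c' x 1 => "c1"
  'a' x 1 => "a1"
  'b' x 1 => "b1"
  'c' x 1 => "c1"
  'a' x 1 => "a1"
  'c' x 1 => "c1"
  'a' x 1 => "a1"
Compressed: "a1b1c1a1b1c1a1c1a1"
Compressed length: 18

18


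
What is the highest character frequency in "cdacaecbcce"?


Input: cdacaecbcce
Character counts:
  'a': 2
  'b': 1
  'c': 5
  'd': 1
  'e': 2
Maximum frequency: 5

5


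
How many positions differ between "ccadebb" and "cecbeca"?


Comparing "ccadebb" and "cecbeca" position by position:
  Position 0: 'c' vs 'c' => same
  Position 1: 'c' vs 'e' => DIFFER
  Position 2: 'a' vs 'c' => DIFFER
  Position 3: 'd' vs 'b' => DIFFER
  Position 4: 'e' vs 'e' => same
  Position 5: 'b' vs 'c' => DIFFER
  Position 6: 'b' vs 'a' => DIFFER
Positions that differ: 5

5


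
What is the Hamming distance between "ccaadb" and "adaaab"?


Comparing "ccaadb" and "adaaab" position by position:
  Position 0: 'c' vs 'a' => differ
  Position 1: 'c' vs 'd' => differ
  Position 2: 'a' vs 'a' => same
  Position 3: 'a' vs 'a' => same
  Position 4: 'd' vs 'a' => differ
  Position 5: 'b' vs 'b' => same
Total differences (Hamming distance): 3

3


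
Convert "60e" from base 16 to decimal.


Input: "60e" in base 16
Positional expansion:
  Digit '6' (value 6) x 16^2 = 1536
  Digit '0' (value 0) x 16^1 = 0
  Digit 'e' (value 14) x 16^0 = 14
Sum = 1550

1550


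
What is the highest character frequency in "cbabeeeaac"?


Input: cbabeeeaac
Character counts:
  'a': 3
  'b': 2
  'c': 2
  'e': 3
Maximum frequency: 3

3


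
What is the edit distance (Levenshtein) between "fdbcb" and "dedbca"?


Computing edit distance: "fdbcb" -> "dedbca"
DP table:
           d    e    d    b    c    a
      0    1    2    3    4    5    6
  f   1    1    2    3    4    5    6
  d   2    1    2    2    3    4    5
  b   3    2    2    3    2    3    4
  c   4    3    3    3    3    2    3
  b   5    4    4    4    3    3    3
Edit distance = dp[5][6] = 3

3


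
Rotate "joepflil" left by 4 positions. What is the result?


Input: "joepflil", rotate left by 4
First 4 characters: "joep"
Remaining characters: "flil"
Concatenate remaining + first: "flil" + "joep" = "fliljoep"

fliljoep


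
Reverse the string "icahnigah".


Input: icahnigah
Reading characters right to left:
  Position 8: 'h'
  Position 7: 'a'
  Position 6: 'g'
  Position 5: 'i'
  Position 4: 'n'
  Position 3: 'h'
  Position 2: 'a'
  Position 1: 'c'
  Position 0: 'i'
Reversed: haginhaci

haginhaci


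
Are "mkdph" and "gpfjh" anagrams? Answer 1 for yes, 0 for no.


Strings: "mkdph", "gpfjh"
Sorted first:  dhkmp
Sorted second: fghjp
Differ at position 0: 'd' vs 'f' => not anagrams

0


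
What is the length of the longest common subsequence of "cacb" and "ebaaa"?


LCS of "cacb" and "ebaaa"
DP table:
           e    b    a    a    a
      0    0    0    0    0    0
  c   0    0    0    0    0    0
  a   0    0    0    1    1    1
  c   0    0    0    1    1    1
  b   0    0    1    1    1    1
LCS length = dp[4][5] = 1

1


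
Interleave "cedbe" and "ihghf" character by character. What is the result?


Interleaving "cedbe" and "ihghf":
  Position 0: 'c' from first, 'i' from second => "ci"
  Position 1: 'e' from first, 'h' from second => "eh"
  Position 2: 'd' from first, 'g' from second => "dg"
  Position 3: 'b' from first, 'h' from second => "bh"
  Position 4: 'e' from first, 'f' from second => "ef"
Result: ciehdgbhef

ciehdgbhef


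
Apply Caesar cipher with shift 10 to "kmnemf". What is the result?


Caesar cipher: shift "kmnemf" by 10
  'k' (pos 10) + 10 = pos 20 = 'u'
  'm' (pos 12) + 10 = pos 22 = 'w'
  'n' (pos 13) + 10 = pos 23 = 'x'
  'e' (pos 4) + 10 = pos 14 = 'o'
  'm' (pos 12) + 10 = pos 22 = 'w'
  'f' (pos 5) + 10 = pos 15 = 'p'
Result: uwxowp

uwxowp


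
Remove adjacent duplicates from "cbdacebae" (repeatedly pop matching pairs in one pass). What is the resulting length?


Input: cbdacebae
Stack-based adjacent duplicate removal:
  Read 'c': push. Stack: c
  Read 'b': push. Stack: cb
  Read 'd': push. Stack: cbd
  Read 'a': push. Stack: cbda
  Read 'c': push. Stack: cbdac
  Read 'e': push. Stack: cbdace
  Read 'b': push. Stack: cbdaceb
  Read 'a': push. Stack: cbdaceba
  Read 'e': push. Stack: cbdacebae
Final stack: "cbdacebae" (length 9)

9


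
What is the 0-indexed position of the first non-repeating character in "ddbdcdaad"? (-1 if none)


Input: ddbdcdaad
Character frequencies:
  'a': 2
  'b': 1
  'c': 1
  'd': 5
Scanning left to right for freq == 1:
  Position 0 ('d'): freq=5, skip
  Position 1 ('d'): freq=5, skip
  Position 2 ('b'): unique! => answer = 2

2


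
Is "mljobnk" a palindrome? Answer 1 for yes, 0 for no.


Input: mljobnk
Reversed: knbojlm
  Compare pos 0 ('m') with pos 6 ('k'): MISMATCH
  Compare pos 1 ('l') with pos 5 ('n'): MISMATCH
  Compare pos 2 ('j') with pos 4 ('b'): MISMATCH
Result: not a palindrome

0


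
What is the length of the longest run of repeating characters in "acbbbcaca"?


Input: "acbbbcaca"
Scanning for longest run:
  Position 1 ('c'): new char, reset run to 1
  Position 2 ('b'): new char, reset run to 1
  Position 3 ('b'): continues run of 'b', length=2
  Position 4 ('b'): continues run of 'b', length=3
  Position 5 ('c'): new char, reset run to 1
  Position 6 ('a'): new char, reset run to 1
  Position 7 ('c'): new char, reset run to 1
  Position 8 ('a'): new char, reset run to 1
Longest run: 'b' with length 3

3


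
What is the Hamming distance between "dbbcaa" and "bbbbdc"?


Comparing "dbbcaa" and "bbbbdc" position by position:
  Position 0: 'd' vs 'b' => differ
  Position 1: 'b' vs 'b' => same
  Position 2: 'b' vs 'b' => same
  Position 3: 'c' vs 'b' => differ
  Position 4: 'a' vs 'd' => differ
  Position 5: 'a' vs 'c' => differ
Total differences (Hamming distance): 4

4


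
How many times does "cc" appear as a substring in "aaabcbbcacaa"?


Searching for "cc" in "aaabcbbcacaa"
Scanning each position:
  Position 0: "aa" => no
  Position 1: "aa" => no
  Position 2: "ab" => no
  Position 3: "bc" => no
  Position 4: "cb" => no
  Position 5: "bb" => no
  Position 6: "bc" => no
  Position 7: "ca" => no
  Position 8: "ac" => no
  Position 9: "ca" => no
  Position 10: "aa" => no
Total occurrences: 0

0


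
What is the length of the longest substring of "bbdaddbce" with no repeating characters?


Input: "bbdaddbce"
Sliding window (track last position of each char):
  Position 0 ('b'): window [0,0] length 1 -- new best
  Position 1 ('b'): repeat (last at 0), move window start to 1
  Position 1 ('b'): window [1,1] length 1
  Position 2 ('d'): window [1,2] length 2 -- new best
  Position 3 ('a'): window [1,3] length 3 -- new best
  Position 4 ('d'): repeat (last at 2), move window start to 3
  Position 4 ('d'): window [3,4] length 2
  Position 5 ('d'): repeat (last at 4), move window start to 5
  Position 5 ('d'): window [5,5] length 1
  Position 6 ('b'): window [5,6] length 2
  Position 7 ('c'): window [5,7] length 3
  Position 8 ('e'): window [5,8] length 4 -- new best
Longest substring with no repeats: "dbce" with length 4

4


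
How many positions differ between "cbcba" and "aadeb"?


Comparing "cbcba" and "aadeb" position by position:
  Position 0: 'c' vs 'a' => DIFFER
  Position 1: 'b' vs 'a' => DIFFER
  Position 2: 'c' vs 'd' => DIFFER
  Position 3: 'b' vs 'e' => DIFFER
  Position 4: 'a' vs 'b' => DIFFER
Positions that differ: 5

5


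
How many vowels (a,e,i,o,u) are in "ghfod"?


Input: ghfod
Checking each character:
  'g' at position 0: consonant
  'h' at position 1: consonant
  'f' at position 2: consonant
  'o' at position 3: vowel (running total: 1)
  'd' at position 4: consonant
Total vowels: 1

1
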